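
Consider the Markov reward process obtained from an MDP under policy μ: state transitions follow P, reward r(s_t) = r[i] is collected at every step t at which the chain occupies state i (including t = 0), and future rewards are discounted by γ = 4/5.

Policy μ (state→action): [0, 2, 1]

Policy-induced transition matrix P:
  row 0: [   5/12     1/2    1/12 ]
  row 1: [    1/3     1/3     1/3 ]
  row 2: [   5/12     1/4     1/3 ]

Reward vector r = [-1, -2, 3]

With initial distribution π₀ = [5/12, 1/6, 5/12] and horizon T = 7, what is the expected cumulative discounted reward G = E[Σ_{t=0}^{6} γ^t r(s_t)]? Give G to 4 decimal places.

t=0: π = [0.4167, 0.1667, 0.4167], E[r] = 0.5000, γ^t·E[r] = 0.500000, running G = 0.500000
t=1: π = [0.4028, 0.3681, 0.2292], E[r] = -0.4514, γ^t·E[r] = -0.361111, running G = 0.138889
t=2: π = [0.3860, 0.3814, 0.2326], E[r] = -0.4508, γ^t·E[r] = -0.288519, running G = -0.149630
t=3: π = [0.3849, 0.3783, 0.2368], E[r] = -0.4309, γ^t·E[r] = -0.220642, running G = -0.370272
t=4: π = [0.3851, 0.3777, 0.2371], E[r] = -0.4293, γ^t·E[r] = -0.175840, running G = -0.546112
t=5: π = [0.3852, 0.3778, 0.2370], E[r] = -0.4296, γ^t·E[r] = -0.140763, running G = -0.686875
t=6: π = [0.3852, 0.3778, 0.2370], E[r] = -0.4296, γ^t·E[r] = -0.112625, running G = -0.799500

G = -0.7995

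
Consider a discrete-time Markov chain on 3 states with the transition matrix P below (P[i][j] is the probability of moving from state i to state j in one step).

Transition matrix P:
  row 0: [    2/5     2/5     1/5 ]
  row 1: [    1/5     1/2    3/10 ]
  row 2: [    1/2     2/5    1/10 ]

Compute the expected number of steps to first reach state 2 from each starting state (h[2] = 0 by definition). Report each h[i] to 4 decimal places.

First-step conditioning: h[2] = 0; for i ≠ 2, h[i] = 1 + Σ_k P[i][k]·h[k].
  h[0] = 1 + 2/5·h[0] + 2/5·h[1]
  h[1] = 1 + 1/5·h[0] + 1/2·h[1]
Solving the 2×2 linear system over states ≠ 2 gives exactly h = [45/11, 40/11, 0] (h[2] = 0 is the target).

h = [4.0909, 3.6364, 0.0000]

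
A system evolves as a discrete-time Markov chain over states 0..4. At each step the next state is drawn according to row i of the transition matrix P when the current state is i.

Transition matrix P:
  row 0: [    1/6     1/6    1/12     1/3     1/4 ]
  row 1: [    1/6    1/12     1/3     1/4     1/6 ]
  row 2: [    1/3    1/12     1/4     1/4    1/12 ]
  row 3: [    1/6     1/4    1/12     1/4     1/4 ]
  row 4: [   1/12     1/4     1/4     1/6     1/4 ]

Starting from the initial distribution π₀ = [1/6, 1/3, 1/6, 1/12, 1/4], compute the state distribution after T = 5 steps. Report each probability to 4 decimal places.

π = [0.1818, 0.1738, 0.1929, 0.2482, 0.2034]

t=0: π = [0.1667, 0.3333, 0.1667, 0.0833, 0.2500]
t=1: π = [0.1736, 0.1528, 0.2361, 0.2431, 0.1944]
t=2: π = [0.1898, 0.1707, 0.1933, 0.2483, 0.1979]
t=3: π = [0.1824, 0.1735, 0.1912, 0.2493, 0.2036]
t=4: π = [0.1816, 0.1740, 0.1925, 0.2482, 0.2037]
t=5: π = [0.1818, 0.1738, 0.1929, 0.2482, 0.2034]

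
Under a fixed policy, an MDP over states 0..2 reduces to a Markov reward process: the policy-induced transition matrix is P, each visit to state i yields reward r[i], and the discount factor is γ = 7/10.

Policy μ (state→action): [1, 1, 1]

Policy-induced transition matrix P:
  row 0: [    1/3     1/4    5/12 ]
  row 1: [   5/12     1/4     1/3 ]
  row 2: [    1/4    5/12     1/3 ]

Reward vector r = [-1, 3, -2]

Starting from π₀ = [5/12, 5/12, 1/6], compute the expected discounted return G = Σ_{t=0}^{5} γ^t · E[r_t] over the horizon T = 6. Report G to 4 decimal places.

G = 0.1728

t=0: π = [0.4167, 0.4167, 0.1667], E[r] = 0.5000, γ^t·E[r] = 0.500000, running G = 0.500000
t=1: π = [0.3542, 0.2778, 0.3681], E[r] = -0.2569, γ^t·E[r] = -0.179861, running G = 0.320139
t=2: π = [0.3258, 0.3113, 0.3628], E[r] = -0.1175, γ^t·E[r] = -0.057564, running G = 0.262575
t=3: π = [0.3290, 0.3105, 0.3605], E[r] = -0.1186, γ^t·E[r] = -0.040675, running G = 0.221900
t=4: π = [0.3292, 0.3101, 0.3608], E[r] = -0.1204, γ^t·E[r] = -0.028915, running G = 0.192985
t=5: π = [0.3291, 0.3101, 0.3608], E[r] = -0.1203, γ^t·E[r] = -0.020212, running G = 0.172772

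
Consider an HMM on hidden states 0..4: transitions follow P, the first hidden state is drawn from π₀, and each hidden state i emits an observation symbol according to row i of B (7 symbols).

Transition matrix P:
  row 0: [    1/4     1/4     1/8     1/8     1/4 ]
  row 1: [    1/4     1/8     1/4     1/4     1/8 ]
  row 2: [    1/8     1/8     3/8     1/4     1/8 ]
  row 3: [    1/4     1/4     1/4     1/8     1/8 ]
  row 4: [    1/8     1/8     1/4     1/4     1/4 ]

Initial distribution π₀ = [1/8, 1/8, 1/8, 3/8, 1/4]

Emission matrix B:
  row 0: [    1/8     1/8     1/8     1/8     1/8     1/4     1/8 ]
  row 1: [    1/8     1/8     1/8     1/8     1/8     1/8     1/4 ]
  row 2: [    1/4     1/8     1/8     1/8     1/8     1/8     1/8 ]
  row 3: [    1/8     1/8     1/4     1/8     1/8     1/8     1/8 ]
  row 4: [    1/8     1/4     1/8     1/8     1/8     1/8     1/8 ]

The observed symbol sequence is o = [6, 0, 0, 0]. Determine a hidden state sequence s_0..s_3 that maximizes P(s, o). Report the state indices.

t=0: δ = [1.562e-02, 3.125e-02, 1.562e-02, 4.688e-02, 3.125e-02]  (obs o_0=6)
t=1: δ = [1.465e-03, 1.465e-03, 2.930e-03, 9.766e-04, 9.766e-04]  ψ = [3, 3, 3, 1, 4]  (obs o_1=0)
t=2: δ = [4.578e-05, 4.578e-05, 2.747e-04, 9.155e-05, 4.578e-05]  ψ = [0, 0, 2, 2, 0]  (obs o_2=0)
t=3: δ = [4.292e-06, 4.292e-06, 2.575e-05, 8.583e-06, 4.292e-06]  ψ = [2, 2, 2, 2, 2]  (obs o_3=0)
backtrack: best end state = 2; path = [3, 2, 2, 2]

path = [3, 2, 2, 2]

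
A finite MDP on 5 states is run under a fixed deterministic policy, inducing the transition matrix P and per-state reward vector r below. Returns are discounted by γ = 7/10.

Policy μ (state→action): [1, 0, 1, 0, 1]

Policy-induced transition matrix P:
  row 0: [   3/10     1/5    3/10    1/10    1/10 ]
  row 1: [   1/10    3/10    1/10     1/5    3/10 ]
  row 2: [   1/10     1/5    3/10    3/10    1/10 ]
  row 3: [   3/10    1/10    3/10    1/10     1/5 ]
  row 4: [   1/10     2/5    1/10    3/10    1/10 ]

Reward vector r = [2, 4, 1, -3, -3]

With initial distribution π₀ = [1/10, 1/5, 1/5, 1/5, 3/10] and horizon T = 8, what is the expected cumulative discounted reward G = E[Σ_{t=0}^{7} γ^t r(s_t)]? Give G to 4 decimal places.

G = 0.5814

t=0: π = [0.1000, 0.2000, 0.2000, 0.2000, 0.3000], E[r] = -0.3000, γ^t·E[r] = -0.300000, running G = -0.300000
t=1: π = [0.1600, 0.2600, 0.2000, 0.2200, 0.1600], E[r] = 0.4200, γ^t·E[r] = 0.294000, running G = -0.006000
t=2: π = [0.1760, 0.2360, 0.2160, 0.1980, 0.1740], E[r] = 0.3960, γ^t·E[r] = 0.194040, running G = 0.188040
t=3: π = [0.1748, 0.2386, 0.2180, 0.2016, 0.1670], E[r] = 0.4162, γ^t·E[r] = 0.142757, running G = 0.330797
t=4: π = [0.1753, 0.2371, 0.2189, 0.2009, 0.1679], E[r] = 0.4116, γ^t·E[r] = 0.098830, running G = 0.429627
t=5: π = [0.1752, 0.2372, 0.2190, 0.2011, 0.1675], E[r] = 0.4126, γ^t·E[r] = 0.069338, running G = 0.498965
t=6: π = [0.1753, 0.2371, 0.2191, 0.2010, 0.1675], E[r] = 0.4123, γ^t·E[r] = 0.048510, running G = 0.547475
t=7: π = [0.1753, 0.2371, 0.2191, 0.2010, 0.1675], E[r] = 0.4124, γ^t·E[r] = 0.033961, running G = 0.581436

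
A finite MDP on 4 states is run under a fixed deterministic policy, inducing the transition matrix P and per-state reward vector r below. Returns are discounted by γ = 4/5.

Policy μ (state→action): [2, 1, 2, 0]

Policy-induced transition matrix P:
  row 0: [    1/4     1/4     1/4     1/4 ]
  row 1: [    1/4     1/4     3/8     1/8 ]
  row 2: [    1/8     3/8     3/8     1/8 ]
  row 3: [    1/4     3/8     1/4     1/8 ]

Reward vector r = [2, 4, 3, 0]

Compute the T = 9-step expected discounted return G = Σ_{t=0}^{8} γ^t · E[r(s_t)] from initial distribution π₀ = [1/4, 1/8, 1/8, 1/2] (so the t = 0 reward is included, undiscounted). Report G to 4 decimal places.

G = 10.1567

t=0: π = [0.2500, 0.1250, 0.1250, 0.5000], E[r] = 1.3750, γ^t·E[r] = 1.375000, running G = 1.375000
t=1: π = [0.2344, 0.3281, 0.2813, 0.1563], E[r] = 2.6250, γ^t·E[r] = 2.100000, running G = 3.475000
t=2: π = [0.2148, 0.3047, 0.3262, 0.1543], E[r] = 2.6270, γ^t·E[r] = 1.681250, running G = 5.156250
t=3: π = [0.2092, 0.3101, 0.3289, 0.1519], E[r] = 2.6453, γ^t·E[r] = 1.354375, running G = 6.510625
t=4: π = [0.2089, 0.3101, 0.3299, 0.1512], E[r] = 2.6477, γ^t·E[r] = 1.084513, running G = 7.595138
t=5: π = [0.2088, 0.3101, 0.3300, 0.1511], E[r] = 2.6480, γ^t·E[r] = 0.867705, running G = 8.462843
t=6: π = [0.2088, 0.3101, 0.3300, 0.1511], E[r] = 2.6481, γ^t·E[r] = 0.694184, running G = 9.157026
t=7: π = [0.2087, 0.3101, 0.3300, 0.1511], E[r] = 2.6481, γ^t·E[r] = 0.555349, running G = 9.712375
t=8: π = [0.2087, 0.3101, 0.3300, 0.1511], E[r] = 2.6481, γ^t·E[r] = 0.444279, running G = 10.156654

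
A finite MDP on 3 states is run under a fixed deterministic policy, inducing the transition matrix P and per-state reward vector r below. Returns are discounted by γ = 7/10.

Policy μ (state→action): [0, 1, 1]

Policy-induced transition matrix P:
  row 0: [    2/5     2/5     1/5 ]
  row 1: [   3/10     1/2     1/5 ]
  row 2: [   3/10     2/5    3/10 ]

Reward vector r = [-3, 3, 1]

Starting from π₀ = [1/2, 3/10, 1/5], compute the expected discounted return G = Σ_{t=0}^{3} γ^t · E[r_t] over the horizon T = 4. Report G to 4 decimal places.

G = 0.3798

t=0: π = [0.5000, 0.3000, 0.2000], E[r] = -0.4000, γ^t·E[r] = -0.400000, running G = -0.400000
t=1: π = [0.3500, 0.4300, 0.2200], E[r] = 0.4600, γ^t·E[r] = 0.322000, running G = -0.078000
t=2: π = [0.3350, 0.4430, 0.2220], E[r] = 0.5460, γ^t·E[r] = 0.267540, running G = 0.189540
t=3: π = [0.3335, 0.4443, 0.2222], E[r] = 0.5546, γ^t·E[r] = 0.190228, running G = 0.379768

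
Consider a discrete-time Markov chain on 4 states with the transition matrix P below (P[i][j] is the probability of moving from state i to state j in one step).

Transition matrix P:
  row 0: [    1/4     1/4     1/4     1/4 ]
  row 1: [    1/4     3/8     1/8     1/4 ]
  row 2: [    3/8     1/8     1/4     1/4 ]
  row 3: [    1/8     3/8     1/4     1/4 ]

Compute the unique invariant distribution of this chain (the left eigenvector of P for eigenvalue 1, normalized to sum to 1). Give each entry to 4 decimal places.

Balance equations π_j = Σ_i π_i·P[i][j]:
  π_0 = 1/4·π_0 + 1/4·π_1 + 3/8·π_2 + 1/8·π_3
  π_1 = 1/4·π_0 + 3/8·π_1 + 1/8·π_2 + 3/8·π_3
  π_2 = 1/4·π_0 + 1/8·π_1 + 1/4·π_2 + 1/4·π_3
  normalize: π_0 + π_1 + π_2 + π_3 = 1
Solving the linear system gives exactly π = [27/110, 16/55, 47/220, 1/4].

π = [0.2455, 0.2909, 0.2136, 0.2500]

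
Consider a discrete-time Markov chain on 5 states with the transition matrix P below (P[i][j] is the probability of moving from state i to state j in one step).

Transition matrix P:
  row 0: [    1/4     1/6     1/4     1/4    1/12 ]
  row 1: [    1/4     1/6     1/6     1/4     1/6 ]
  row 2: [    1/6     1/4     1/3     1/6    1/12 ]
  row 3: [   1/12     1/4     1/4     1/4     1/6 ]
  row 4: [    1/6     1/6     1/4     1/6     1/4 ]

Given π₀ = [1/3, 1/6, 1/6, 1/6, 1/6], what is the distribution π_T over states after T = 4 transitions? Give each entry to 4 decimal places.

π = [0.1808, 0.2059, 0.2540, 0.2170, 0.1423]

t=0: π = [0.3333, 0.1667, 0.1667, 0.1667, 0.1667]
t=1: π = [0.1944, 0.1944, 0.2500, 0.2222, 0.1389]
t=2: π = [0.1806, 0.2060, 0.2546, 0.2176, 0.1412]
t=3: π = [0.1807, 0.2060, 0.2541, 0.2170, 0.1422]
t=4: π = [0.1808, 0.2059, 0.2540, 0.2170, 0.1423]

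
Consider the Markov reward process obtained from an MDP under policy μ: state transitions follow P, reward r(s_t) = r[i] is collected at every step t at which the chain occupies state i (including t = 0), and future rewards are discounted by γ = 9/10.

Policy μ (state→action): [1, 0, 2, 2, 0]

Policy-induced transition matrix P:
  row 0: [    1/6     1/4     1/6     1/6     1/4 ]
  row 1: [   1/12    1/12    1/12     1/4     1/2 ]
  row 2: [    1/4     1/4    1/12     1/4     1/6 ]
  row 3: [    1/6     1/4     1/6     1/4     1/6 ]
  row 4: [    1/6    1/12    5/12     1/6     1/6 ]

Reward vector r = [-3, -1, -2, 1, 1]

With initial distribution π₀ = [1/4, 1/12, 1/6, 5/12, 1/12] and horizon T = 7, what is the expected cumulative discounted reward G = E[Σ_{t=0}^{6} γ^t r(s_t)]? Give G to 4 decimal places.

G = -3.2571

t=0: π = [0.2500, 0.0833, 0.1667, 0.4167, 0.0833], E[r] = -0.6667, γ^t·E[r] = -0.666667, running G = -0.666667
t=1: π = [0.1736, 0.2222, 0.1667, 0.2222, 0.2153], E[r] = -0.6389, γ^t·E[r] = -0.575000, running G = -1.241667
t=2: π = [0.1620, 0.1771, 0.1881, 0.2176, 0.2552], E[r] = -0.5666, γ^t·E[r] = -0.458906, running G = -1.700573
t=3: π = [0.1676, 0.1780, 0.2000, 0.2152, 0.2392], E[r] = -0.6264, γ^t·E[r] = -0.456609, running G = -2.157182
t=4: π = [0.1685, 0.1805, 0.1950, 0.2161, 0.2399], E[r] = -0.6199, γ^t·E[r] = -0.406703, running G = -2.563886
t=5: π = [0.1679, 0.1799, 0.1954, 0.2160, 0.2409], E[r] = -0.6175, γ^t·E[r] = -0.364602, running G = -2.928488
t=6: π = [0.1680, 0.1799, 0.1956, 0.2159, 0.2406], E[r] = -0.6184, γ^t·E[r] = -0.328629, running G = -3.257117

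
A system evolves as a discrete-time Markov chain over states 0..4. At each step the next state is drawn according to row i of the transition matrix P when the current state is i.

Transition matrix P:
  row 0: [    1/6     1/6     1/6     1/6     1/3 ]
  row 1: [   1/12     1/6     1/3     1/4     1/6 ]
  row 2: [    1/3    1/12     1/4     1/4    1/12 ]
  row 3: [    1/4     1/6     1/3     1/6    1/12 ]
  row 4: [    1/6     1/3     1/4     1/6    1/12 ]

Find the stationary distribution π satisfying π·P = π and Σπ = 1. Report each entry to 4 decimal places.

Balance equations π_j = Σ_i π_i·P[i][j]:
  π_0 = 1/6·π_0 + 1/12·π_1 + 1/3·π_2 + 1/4·π_3 + 1/6·π_4
  π_1 = 1/6·π_0 + 1/6·π_1 + 1/12·π_2 + 1/6·π_3 + 1/3·π_4
  π_2 = 1/6·π_0 + 1/3·π_1 + 1/4·π_2 + 1/3·π_3 + 1/4·π_4
  π_3 = 1/6·π_0 + 1/4·π_1 + 1/4·π_2 + 1/6·π_3 + 1/6·π_4
  normalize: π_0 + π_1 + π_2 + π_3 + π_4 = 1
Solving the linear system gives exactly π = [5329/24985, 4244/24985, 6578/24985, 5066/24985, 3768/24985].

π = [0.2133, 0.1699, 0.2633, 0.2028, 0.1508]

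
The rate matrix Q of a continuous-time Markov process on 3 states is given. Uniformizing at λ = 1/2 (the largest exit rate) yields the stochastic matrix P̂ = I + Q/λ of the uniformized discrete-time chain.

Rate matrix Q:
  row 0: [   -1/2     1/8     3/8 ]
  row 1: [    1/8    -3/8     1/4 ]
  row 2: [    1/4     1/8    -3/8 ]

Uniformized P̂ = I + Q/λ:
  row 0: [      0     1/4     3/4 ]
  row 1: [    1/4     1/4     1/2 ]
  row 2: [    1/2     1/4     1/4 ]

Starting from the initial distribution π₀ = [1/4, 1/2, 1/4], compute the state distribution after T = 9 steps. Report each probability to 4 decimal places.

π = [0.2915, 0.2500, 0.4585]

t=0: π = [0.2500, 0.5000, 0.2500]
t=1: π = [0.2500, 0.2500, 0.5000]
t=2: π = [0.3125, 0.2500, 0.4375]
t=3: π = [0.2813, 0.2500, 0.4688]
t=4: π = [0.2969, 0.2500, 0.4531]
t=5: π = [0.2891, 0.2500, 0.4609]
t=6: π = [0.2930, 0.2500, 0.4570]
t=7: π = [0.2910, 0.2500, 0.4590]
t=8: π = [0.2920, 0.2500, 0.4580]
t=9: π = [0.2915, 0.2500, 0.4585]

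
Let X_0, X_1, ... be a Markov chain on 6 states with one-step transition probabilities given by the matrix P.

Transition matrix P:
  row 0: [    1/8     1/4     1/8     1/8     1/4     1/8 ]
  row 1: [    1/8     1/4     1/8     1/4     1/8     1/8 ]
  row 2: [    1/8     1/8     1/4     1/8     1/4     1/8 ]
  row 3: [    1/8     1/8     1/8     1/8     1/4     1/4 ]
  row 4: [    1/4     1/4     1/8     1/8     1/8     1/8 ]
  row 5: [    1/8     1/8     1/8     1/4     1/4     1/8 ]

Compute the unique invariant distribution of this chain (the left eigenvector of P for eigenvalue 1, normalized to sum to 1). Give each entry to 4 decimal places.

Balance equations π_j = Σ_i π_i·P[i][j]:
  π_0 = 1/8·π_0 + 1/8·π_1 + 1/8·π_2 + 1/8·π_3 + 1/4·π_4 + 1/8·π_5
  π_1 = 1/4·π_0 + 1/4·π_1 + 1/8·π_2 + 1/8·π_3 + 1/4·π_4 + 1/8·π_5
  π_2 = 1/8·π_0 + 1/8·π_1 + 1/4·π_2 + 1/8·π_3 + 1/8·π_4 + 1/8·π_5
  π_3 = 1/8·π_0 + 1/4·π_1 + 1/8·π_2 + 1/8·π_3 + 1/8·π_4 + 1/4·π_5
  π_4 = 1/4·π_0 + 1/8·π_1 + 1/4·π_2 + 1/4·π_3 + 1/8·π_4 + 1/4·π_5
  normalize: π_0 + π_1 + π_2 + π_3 + π_4 + π_5 = 1
Solving the linear system gives exactly π = [77/513, 11/57, 1/7, 601/3591, 103/513, 524/3591].

π = [0.1501, 0.1930, 0.1429, 0.1674, 0.2008, 0.1459]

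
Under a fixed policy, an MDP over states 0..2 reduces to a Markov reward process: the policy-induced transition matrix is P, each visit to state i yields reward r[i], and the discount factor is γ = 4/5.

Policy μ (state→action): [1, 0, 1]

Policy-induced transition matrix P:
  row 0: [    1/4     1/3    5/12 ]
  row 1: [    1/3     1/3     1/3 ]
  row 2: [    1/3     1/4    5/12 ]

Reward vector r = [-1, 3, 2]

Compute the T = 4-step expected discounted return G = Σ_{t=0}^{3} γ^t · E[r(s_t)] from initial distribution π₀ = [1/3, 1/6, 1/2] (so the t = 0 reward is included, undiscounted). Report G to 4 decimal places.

G = 3.8527

t=0: π = [0.3333, 0.1667, 0.5000], E[r] = 1.1667, γ^t·E[r] = 1.166667, running G = 1.166667
t=1: π = [0.3056, 0.2917, 0.4028], E[r] = 1.3750, γ^t·E[r] = 1.100000, running G = 2.266667
t=2: π = [0.3079, 0.2998, 0.3924], E[r] = 1.3762, γ^t·E[r] = 0.880741, running G = 3.147407
t=3: π = [0.3077, 0.3006, 0.3917], E[r] = 1.3776, γ^t·E[r] = 0.705333, running G = 3.852741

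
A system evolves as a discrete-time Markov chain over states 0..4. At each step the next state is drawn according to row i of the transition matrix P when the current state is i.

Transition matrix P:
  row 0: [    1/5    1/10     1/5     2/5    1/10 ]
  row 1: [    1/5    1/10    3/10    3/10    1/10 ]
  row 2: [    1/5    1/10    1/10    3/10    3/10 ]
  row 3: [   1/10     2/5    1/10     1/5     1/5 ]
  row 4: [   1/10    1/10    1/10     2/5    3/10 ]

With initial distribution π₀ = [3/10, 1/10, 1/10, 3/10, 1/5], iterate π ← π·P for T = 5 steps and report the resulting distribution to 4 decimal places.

π = [0.1494, 0.1914, 0.1532, 0.3046, 0.2014]

t=0: π = [0.3000, 0.1000, 0.1000, 0.3000, 0.2000]
t=1: π = [0.1500, 0.1900, 0.1500, 0.3200, 0.1900]
t=2: π = [0.1490, 0.1960, 0.1530, 0.3020, 0.2000]
t=3: π = [0.1498, 0.1906, 0.1541, 0.3047, 0.2008]
t=4: π = [0.1495, 0.1914, 0.1531, 0.3046, 0.2015]
t=5: π = [0.1494, 0.1914, 0.1532, 0.3046, 0.2014]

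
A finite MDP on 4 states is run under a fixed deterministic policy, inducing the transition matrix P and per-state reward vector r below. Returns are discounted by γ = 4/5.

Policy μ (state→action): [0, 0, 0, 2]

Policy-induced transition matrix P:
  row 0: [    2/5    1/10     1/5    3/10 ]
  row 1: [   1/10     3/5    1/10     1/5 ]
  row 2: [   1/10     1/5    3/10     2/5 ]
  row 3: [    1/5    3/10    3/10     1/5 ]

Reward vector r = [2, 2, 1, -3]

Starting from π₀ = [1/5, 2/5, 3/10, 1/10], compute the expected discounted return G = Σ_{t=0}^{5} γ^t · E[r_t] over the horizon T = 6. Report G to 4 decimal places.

G = 2.4479

t=0: π = [0.2000, 0.4000, 0.3000, 0.1000], E[r] = 1.2000, γ^t·E[r] = 1.200000, running G = 1.200000
t=1: π = [0.1700, 0.3500, 0.2000, 0.2800], E[r] = 0.4000, γ^t·E[r] = 0.320000, running G = 1.520000
t=2: π = [0.1790, 0.3510, 0.2130, 0.2570], E[r] = 0.5020, γ^t·E[r] = 0.321280, running G = 1.841280
t=3: π = [0.1794, 0.3482, 0.2119, 0.2605], E[r] = 0.4856, γ^t·E[r] = 0.248627, running G = 2.089907
t=4: π = [0.1799, 0.3474, 0.2124, 0.2603], E[r] = 0.4860, γ^t·E[r] = 0.199057, running G = 2.288965
t=5: π = [0.1800, 0.3470, 0.2125, 0.2605], E[r] = 0.4851, γ^t·E[r] = 0.158961, running G = 2.447925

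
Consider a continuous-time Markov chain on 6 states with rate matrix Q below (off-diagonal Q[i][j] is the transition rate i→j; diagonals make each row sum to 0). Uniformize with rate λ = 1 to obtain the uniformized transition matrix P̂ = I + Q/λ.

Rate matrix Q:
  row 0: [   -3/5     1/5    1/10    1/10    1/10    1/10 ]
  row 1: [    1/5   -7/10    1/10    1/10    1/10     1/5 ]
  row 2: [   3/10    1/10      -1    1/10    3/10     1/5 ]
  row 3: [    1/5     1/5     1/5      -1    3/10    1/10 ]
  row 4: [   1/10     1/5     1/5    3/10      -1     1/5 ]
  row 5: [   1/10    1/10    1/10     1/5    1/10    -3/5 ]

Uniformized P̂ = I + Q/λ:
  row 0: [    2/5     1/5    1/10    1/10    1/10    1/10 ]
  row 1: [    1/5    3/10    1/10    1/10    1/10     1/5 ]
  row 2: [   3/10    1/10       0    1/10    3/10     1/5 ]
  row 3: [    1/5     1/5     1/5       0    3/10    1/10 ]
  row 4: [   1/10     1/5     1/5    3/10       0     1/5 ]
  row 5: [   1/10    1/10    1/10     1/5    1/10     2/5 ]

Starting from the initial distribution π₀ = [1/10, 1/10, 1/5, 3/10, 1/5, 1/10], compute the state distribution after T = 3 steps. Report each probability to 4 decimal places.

π = [0.2220, 0.1867, 0.1157, 0.1325, 0.1386, 0.2045]

t=0: π = [0.1000, 0.1000, 0.2000, 0.3000, 0.2000, 0.1000]
t=1: π = [0.2100, 0.1800, 0.1300, 0.1200, 0.1800, 0.1800]
t=2: π = [0.2190, 0.1870, 0.1170, 0.1420, 0.1320, 0.2030]
t=3: π = [0.2220, 0.1867, 0.1157, 0.1325, 0.1386, 0.2045]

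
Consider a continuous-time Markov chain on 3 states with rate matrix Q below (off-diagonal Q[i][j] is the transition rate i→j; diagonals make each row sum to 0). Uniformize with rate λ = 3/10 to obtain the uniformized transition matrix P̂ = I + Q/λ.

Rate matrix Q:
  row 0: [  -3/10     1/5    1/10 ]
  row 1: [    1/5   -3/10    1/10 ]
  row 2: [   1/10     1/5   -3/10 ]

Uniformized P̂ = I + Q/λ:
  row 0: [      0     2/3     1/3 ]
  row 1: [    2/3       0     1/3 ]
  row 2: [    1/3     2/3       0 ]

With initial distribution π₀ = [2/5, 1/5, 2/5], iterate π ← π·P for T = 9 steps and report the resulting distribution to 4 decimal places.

π = [0.3448, 0.4052, 0.2500]

t=0: π = [0.4000, 0.2000, 0.4000]
t=1: π = [0.2667, 0.5333, 0.2000]
t=2: π = [0.4222, 0.3111, 0.2667]
t=3: π = [0.2963, 0.4593, 0.2444]
t=4: π = [0.3877, 0.3605, 0.2519]
t=5: π = [0.3243, 0.4263, 0.2494]
t=6: π = [0.3674, 0.3824, 0.2502]
t=7: π = [0.3384, 0.4117, 0.2499]
t=8: π = [0.3578, 0.3922, 0.2500]
t=9: π = [0.3448, 0.4052, 0.2500]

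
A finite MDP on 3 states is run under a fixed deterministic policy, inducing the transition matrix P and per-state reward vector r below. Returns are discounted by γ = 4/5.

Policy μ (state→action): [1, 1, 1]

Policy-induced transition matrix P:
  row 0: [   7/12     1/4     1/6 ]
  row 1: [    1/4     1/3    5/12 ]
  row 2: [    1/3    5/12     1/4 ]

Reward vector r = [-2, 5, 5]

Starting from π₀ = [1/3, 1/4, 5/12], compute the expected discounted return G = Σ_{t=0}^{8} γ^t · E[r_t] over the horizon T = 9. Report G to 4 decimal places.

t=0: π = [0.3333, 0.2500, 0.4167], E[r] = 2.6667, γ^t·E[r] = 2.666667, running G = 2.666667
t=1: π = [0.3958, 0.3403, 0.2639], E[r] = 2.2292, γ^t·E[r] = 1.783333, running G = 4.450000
t=2: π = [0.4039, 0.3223, 0.2737], E[r] = 2.1725, γ^t·E[r] = 1.390370, running G = 5.840370
t=3: π = [0.4075, 0.3225, 0.2701], E[r] = 2.1478, γ^t·E[r] = 1.099679, running G = 6.940049
t=4: π = [0.4083, 0.3219, 0.2698], E[r] = 2.1417, γ^t·E[r] = 0.877254, running G = 7.817304
t=5: π = [0.4086, 0.3218, 0.2696], E[r] = 2.1399, γ^t·E[r] = 0.701191, running G = 8.518495
t=6: π = [0.4087, 0.3218, 0.2696], E[r] = 2.1393, γ^t·E[r] = 0.560816, running G = 9.079311
t=7: π = [0.4087, 0.3217, 0.2696], E[r] = 2.1392, γ^t·E[r] = 0.448621, running G = 9.527932
t=8: π = [0.4087, 0.3217, 0.2696], E[r] = 2.1391, γ^t·E[r] = 0.358889, running G = 9.886821

G = 9.8868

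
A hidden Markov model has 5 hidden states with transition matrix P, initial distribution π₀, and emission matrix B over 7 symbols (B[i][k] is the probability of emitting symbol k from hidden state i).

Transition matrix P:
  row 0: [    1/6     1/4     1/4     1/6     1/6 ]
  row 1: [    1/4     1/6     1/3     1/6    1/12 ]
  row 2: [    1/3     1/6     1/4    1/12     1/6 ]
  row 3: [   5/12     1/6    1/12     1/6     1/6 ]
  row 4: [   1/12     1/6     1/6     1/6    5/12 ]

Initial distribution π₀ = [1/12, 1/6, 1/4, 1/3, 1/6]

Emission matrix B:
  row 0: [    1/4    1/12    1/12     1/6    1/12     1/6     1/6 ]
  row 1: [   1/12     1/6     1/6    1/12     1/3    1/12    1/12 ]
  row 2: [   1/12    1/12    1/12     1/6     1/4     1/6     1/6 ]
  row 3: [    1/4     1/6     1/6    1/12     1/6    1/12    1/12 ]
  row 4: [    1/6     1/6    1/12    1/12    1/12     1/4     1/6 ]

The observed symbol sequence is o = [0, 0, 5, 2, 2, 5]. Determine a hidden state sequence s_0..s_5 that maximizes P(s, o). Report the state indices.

path = [3, 0, 4, 4, 4, 4]

t=0: δ = [2.083e-02, 1.389e-02, 2.083e-02, 8.333e-02, 2.778e-02]  (obs o_0=0)
t=1: δ = [8.681e-03, 1.157e-03, 5.787e-04, 3.472e-03, 2.315e-03]  ψ = [3, 3, 3, 3, 3]  (obs o_1=0)
t=2: δ = [2.411e-04, 1.808e-04, 3.617e-04, 1.206e-04, 3.617e-04]  ψ = [0, 0, 0, 0, 0]  (obs o_2=5)
t=3: δ = [1.005e-05, 1.005e-05, 7.535e-06, 1.005e-05, 1.256e-05]  ψ = [2, 0, 2, 4, 4]  (obs o_3=2)
t=4: δ = [3.489e-07, 4.186e-07, 2.791e-07, 3.489e-07, 4.361e-07]  ψ = [3, 0, 1, 4, 4]  (obs o_4=2)
t=5: δ = [2.423e-08, 7.268e-09, 2.326e-08, 6.056e-09, 4.542e-08]  ψ = [3, 0, 1, 4, 4]  (obs o_5=5)
backtrack: best end state = 4; path = [3, 0, 4, 4, 4, 4]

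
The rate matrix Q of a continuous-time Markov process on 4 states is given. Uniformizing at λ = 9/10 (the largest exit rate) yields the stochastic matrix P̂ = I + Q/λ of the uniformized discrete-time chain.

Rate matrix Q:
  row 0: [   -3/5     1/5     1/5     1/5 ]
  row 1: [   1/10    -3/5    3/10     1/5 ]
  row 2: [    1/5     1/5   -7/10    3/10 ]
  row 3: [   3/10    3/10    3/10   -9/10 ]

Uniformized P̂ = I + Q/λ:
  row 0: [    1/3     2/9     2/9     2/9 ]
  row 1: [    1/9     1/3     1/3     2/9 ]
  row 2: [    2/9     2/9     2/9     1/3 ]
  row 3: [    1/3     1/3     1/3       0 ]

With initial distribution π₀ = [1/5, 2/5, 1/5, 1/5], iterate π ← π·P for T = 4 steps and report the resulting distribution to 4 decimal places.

t=0: π = [0.2000, 0.4000, 0.2000, 0.2000]
t=1: π = [0.2222, 0.2889, 0.2889, 0.2000]
t=2: π = [0.2370, 0.2765, 0.2765, 0.2099]
t=3: π = [0.2412, 0.2763, 0.2763, 0.2063]
t=4: π = [0.2412, 0.2758, 0.2758, 0.2071]

π = [0.2412, 0.2758, 0.2758, 0.2071]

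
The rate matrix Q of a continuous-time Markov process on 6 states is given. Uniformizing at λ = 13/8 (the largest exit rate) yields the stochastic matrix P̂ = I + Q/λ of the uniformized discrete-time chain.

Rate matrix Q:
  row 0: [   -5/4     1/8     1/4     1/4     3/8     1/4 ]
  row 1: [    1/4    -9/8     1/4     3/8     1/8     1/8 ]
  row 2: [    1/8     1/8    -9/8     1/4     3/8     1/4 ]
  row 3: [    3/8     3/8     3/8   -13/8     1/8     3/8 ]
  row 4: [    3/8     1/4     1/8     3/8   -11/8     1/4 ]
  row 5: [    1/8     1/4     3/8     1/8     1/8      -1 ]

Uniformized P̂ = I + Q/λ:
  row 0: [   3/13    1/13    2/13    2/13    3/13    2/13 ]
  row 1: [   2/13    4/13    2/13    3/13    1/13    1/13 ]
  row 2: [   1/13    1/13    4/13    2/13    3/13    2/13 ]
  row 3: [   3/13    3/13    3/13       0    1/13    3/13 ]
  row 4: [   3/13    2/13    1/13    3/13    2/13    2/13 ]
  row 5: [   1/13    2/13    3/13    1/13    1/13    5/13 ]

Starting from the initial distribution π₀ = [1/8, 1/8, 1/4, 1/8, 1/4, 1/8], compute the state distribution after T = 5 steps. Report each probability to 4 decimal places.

π = [0.1572, 0.1622, 0.1996, 0.1405, 0.1428, 0.1978]

t=0: π = [0.1250, 0.1250, 0.2500, 0.1250, 0.2500, 0.1250]
t=1: π = [0.1635, 0.1538, 0.1923, 0.1538, 0.1538, 0.1827]
t=2: π = [0.1612, 0.1620, 0.1975, 0.1398, 0.1435, 0.1960]
t=3: π = [0.1578, 0.1619, 0.1990, 0.1408, 0.1431, 0.1974]
t=4: π = [0.1573, 0.1621, 0.1995, 0.1405, 0.1428, 0.1978]
t=5: π = [0.1572, 0.1622, 0.1996, 0.1405, 0.1428, 0.1978]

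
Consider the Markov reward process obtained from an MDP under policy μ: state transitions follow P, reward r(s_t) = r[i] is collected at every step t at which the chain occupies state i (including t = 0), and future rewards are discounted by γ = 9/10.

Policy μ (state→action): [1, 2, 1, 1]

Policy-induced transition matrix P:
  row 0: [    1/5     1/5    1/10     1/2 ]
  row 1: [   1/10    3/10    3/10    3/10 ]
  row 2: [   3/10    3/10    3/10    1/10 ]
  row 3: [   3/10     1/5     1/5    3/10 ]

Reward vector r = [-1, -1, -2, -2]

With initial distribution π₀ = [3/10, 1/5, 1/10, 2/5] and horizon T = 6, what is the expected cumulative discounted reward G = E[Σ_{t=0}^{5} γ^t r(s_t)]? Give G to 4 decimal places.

G = -7.1353

t=0: π = [0.3000, 0.2000, 0.1000, 0.4000], E[r] = -1.5000, γ^t·E[r] = -1.500000, running G = -1.500000
t=1: π = [0.2300, 0.2300, 0.2000, 0.3400], E[r] = -1.5400, γ^t·E[r] = -1.386000, running G = -2.886000
t=2: π = [0.2310, 0.2430, 0.2200, 0.3060], E[r] = -1.5260, γ^t·E[r] = -1.236060, running G = -4.122060
t=3: π = [0.2283, 0.2463, 0.2232, 0.3022], E[r] = -1.5254, γ^t·E[r] = -1.112017, running G = -5.234077
t=4: π = [0.2279, 0.2470, 0.2241, 0.3010], E[r] = -1.5251, γ^t·E[r] = -1.000644, running G = -6.234721
t=5: π = [0.2278, 0.2471, 0.2243, 0.3008], E[r] = -1.5251, γ^t·E[r] = -0.900541, running G = -7.135262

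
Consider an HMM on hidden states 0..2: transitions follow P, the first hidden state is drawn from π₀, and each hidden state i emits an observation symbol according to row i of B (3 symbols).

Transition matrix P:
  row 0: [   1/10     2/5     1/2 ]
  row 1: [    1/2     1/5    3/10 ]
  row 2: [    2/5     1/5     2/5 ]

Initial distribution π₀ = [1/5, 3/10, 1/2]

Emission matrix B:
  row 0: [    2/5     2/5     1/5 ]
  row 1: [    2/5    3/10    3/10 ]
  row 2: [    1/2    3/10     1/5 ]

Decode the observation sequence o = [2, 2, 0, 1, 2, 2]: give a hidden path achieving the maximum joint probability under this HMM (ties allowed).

path = [1, 0, 2, 0, 1, 0]

t=0: δ = [4.000e-02, 9.000e-02, 1.000e-01]  (obs o_0=2)
t=1: δ = [9.000e-03, 6.000e-03, 8.000e-03]  ψ = [1, 2, 2]  (obs o_1=2)
t=2: δ = [1.280e-03, 1.440e-03, 2.250e-03]  ψ = [2, 0, 0]  (obs o_2=0)
t=3: δ = [3.600e-04, 1.536e-04, 2.700e-04]  ψ = [2, 0, 2]  (obs o_3=1)
t=4: δ = [2.160e-05, 4.320e-05, 3.600e-05]  ψ = [2, 0, 0]  (obs o_4=2)
t=5: δ = [4.320e-06, 2.592e-06, 2.880e-06]  ψ = [1, 0, 2]  (obs o_5=2)
backtrack: best end state = 0; path = [1, 0, 2, 0, 1, 0]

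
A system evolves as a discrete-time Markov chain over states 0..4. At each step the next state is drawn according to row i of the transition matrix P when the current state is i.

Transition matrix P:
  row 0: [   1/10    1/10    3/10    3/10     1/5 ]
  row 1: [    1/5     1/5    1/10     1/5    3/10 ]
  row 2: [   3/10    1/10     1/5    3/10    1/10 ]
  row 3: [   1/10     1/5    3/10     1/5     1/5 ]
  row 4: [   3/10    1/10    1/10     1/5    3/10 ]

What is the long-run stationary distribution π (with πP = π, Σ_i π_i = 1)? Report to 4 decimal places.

Balance equations π_j = Σ_i π_i·P[i][j]:
  π_0 = 1/10·π_0 + 1/5·π_1 + 3/10·π_2 + 1/10·π_3 + 3/10·π_4
  π_1 = 1/10·π_0 + 1/5·π_1 + 1/10·π_2 + 1/5·π_3 + 1/10·π_4
  π_2 = 3/10·π_0 + 1/10·π_1 + 1/5·π_2 + 3/10·π_3 + 1/10·π_4
  π_3 = 3/10·π_0 + 1/5·π_1 + 3/10·π_2 + 1/5·π_3 + 1/5·π_4
  normalize: π_0 + π_1 + π_2 + π_3 + π_4 = 1
Solving the linear system gives exactly π = [1927/9713, 1339/9713, 2027/9713, 2338/9713, 2082/9713].

π = [0.1984, 0.1379, 0.2087, 0.2407, 0.2144]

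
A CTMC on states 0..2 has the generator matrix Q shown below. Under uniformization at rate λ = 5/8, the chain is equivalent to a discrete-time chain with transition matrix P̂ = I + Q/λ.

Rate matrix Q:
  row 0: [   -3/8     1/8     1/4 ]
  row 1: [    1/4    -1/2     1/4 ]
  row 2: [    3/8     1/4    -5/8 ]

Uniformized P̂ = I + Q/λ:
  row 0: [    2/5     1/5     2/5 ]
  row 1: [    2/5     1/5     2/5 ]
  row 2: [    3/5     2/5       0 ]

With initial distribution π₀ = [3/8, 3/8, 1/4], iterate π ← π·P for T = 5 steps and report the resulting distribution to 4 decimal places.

π = [0.4570, 0.2570, 0.2861]

t=0: π = [0.3750, 0.3750, 0.2500]
t=1: π = [0.4500, 0.2500, 0.3000]
t=2: π = [0.4600, 0.2600, 0.2800]
t=3: π = [0.4560, 0.2560, 0.2880]
t=4: π = [0.4576, 0.2576, 0.2848]
t=5: π = [0.4570, 0.2570, 0.2861]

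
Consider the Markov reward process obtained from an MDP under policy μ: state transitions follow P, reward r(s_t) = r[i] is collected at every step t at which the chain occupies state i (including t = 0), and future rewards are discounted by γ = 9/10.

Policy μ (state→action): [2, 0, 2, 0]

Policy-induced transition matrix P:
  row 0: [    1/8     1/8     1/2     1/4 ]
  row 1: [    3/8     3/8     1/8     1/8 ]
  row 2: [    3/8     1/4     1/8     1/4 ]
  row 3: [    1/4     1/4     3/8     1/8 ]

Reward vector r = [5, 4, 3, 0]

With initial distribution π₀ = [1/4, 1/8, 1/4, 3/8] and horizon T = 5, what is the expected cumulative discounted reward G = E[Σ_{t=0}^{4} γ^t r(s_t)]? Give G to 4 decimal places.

G = 12.4560

t=0: π = [0.2500, 0.1250, 0.2500, 0.3750], E[r] = 2.5000, γ^t·E[r] = 2.500000, running G = 2.500000
t=1: π = [0.2656, 0.2344, 0.3125, 0.1875], E[r] = 3.2031, γ^t·E[r] = 2.882813, running G = 5.382813
t=2: π = [0.2852, 0.2461, 0.2715, 0.1973], E[r] = 3.2246, γ^t·E[r] = 2.611934, running G = 7.994746
t=3: π = [0.2791, 0.2451, 0.2813, 0.1946], E[r] = 3.2195, γ^t·E[r] = 2.347003, running G = 10.341749
t=4: π = [0.2809, 0.2458, 0.2783, 0.1950], E[r] = 3.2225, γ^t·E[r] = 2.114265, running G = 12.456013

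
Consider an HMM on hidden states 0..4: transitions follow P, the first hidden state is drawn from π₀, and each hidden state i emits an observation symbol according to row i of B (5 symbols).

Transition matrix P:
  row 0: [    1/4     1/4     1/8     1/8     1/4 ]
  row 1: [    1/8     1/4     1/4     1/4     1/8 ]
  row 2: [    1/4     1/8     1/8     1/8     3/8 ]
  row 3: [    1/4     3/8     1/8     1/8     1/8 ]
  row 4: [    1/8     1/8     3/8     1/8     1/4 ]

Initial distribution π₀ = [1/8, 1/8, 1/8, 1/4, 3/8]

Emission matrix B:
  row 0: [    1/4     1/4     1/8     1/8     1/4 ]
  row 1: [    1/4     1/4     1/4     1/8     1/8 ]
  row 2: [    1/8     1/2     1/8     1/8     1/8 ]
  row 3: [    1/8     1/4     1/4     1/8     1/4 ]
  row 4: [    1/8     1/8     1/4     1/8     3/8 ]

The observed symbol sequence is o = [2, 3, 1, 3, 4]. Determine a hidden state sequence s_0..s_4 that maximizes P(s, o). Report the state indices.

t=0: δ = [1.562e-02, 3.125e-02, 1.562e-02, 6.250e-02, 9.375e-02]  (obs o_0=2)
t=1: δ = [1.953e-03, 2.930e-03, 4.395e-03, 1.465e-03, 2.930e-03]  ψ = [3, 3, 4, 4, 4]  (obs o_1=3)
t=2: δ = [2.747e-04, 1.831e-04, 5.493e-04, 1.831e-04, 2.060e-04]  ψ = [2, 1, 4, 1, 2]  (obs o_2=1)
t=3: δ = [1.717e-05, 8.583e-06, 9.656e-06, 8.583e-06, 2.575e-05]  ψ = [2, 0, 4, 2, 2]  (obs o_3=3)
t=4: δ = [1.073e-06, 5.364e-07, 1.207e-06, 8.047e-07, 2.414e-06]  ψ = [0, 0, 4, 4, 4]  (obs o_4=4)
backtrack: best end state = 4; path = [4, 4, 2, 4, 4]

path = [4, 4, 2, 4, 4]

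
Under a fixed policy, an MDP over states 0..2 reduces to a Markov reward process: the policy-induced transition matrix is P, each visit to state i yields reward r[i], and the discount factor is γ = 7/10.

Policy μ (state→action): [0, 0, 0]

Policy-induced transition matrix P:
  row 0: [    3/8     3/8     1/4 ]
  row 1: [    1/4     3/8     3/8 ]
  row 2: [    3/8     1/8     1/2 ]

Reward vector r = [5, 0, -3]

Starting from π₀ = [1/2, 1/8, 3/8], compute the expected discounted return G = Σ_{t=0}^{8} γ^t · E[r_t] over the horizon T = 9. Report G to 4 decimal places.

G = 2.7237

t=0: π = [0.5000, 0.1250, 0.3750], E[r] = 1.3750, γ^t·E[r] = 1.375000, running G = 1.375000
t=1: π = [0.3594, 0.2813, 0.3594], E[r] = 0.7188, γ^t·E[r] = 0.503125, running G = 1.878125
t=2: π = [0.3398, 0.2852, 0.3750], E[r] = 0.5742, γ^t·E[r] = 0.281367, running G = 2.159492
t=3: π = [0.3394, 0.2813, 0.3794], E[r] = 0.5586, γ^t·E[r] = 0.191598, running G = 2.351090
t=4: π = [0.3398, 0.2802, 0.3800], E[r] = 0.5592, γ^t·E[r] = 0.134265, running G = 2.485355
t=5: π = [0.3400, 0.2800, 0.3800], E[r] = 0.5598, γ^t·E[r] = 0.094093, running G = 2.579448
t=6: π = [0.3400, 0.2800, 0.3800], E[r] = 0.5600, γ^t·E[r] = 0.065882, running G = 2.645330
t=7: π = [0.3400, 0.2800, 0.3800], E[r] = 0.5600, γ^t·E[r] = 0.046119, running G = 2.691448
t=8: π = [0.3400, 0.2800, 0.3800], E[r] = 0.5600, γ^t·E[r] = 0.032283, running G = 2.723731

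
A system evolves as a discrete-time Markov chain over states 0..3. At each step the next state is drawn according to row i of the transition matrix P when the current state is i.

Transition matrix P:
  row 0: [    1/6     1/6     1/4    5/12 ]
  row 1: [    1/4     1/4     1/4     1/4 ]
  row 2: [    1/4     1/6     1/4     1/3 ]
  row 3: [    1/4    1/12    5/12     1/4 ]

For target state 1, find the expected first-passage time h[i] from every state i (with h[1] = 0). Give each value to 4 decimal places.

h = [7.2085, 0.0000, 7.1661, 7.7173]

First-step conditioning: h[1] = 0; for i ≠ 1, h[i] = 1 + Σ_k P[i][k]·h[k].
  h[0] = 1 + 1/6·h[0] + 1/4·h[2] + 5/12·h[3]
  h[2] = 1 + 1/4·h[0] + 1/4·h[2] + 1/3·h[3]
  h[3] = 1 + 1/4·h[0] + 5/12·h[2] + 1/4·h[3]
Solving the 3×3 linear system over states ≠ 1 gives exactly h = [2040/283, 0, 2028/283, 2184/283] (h[1] = 0 is the target).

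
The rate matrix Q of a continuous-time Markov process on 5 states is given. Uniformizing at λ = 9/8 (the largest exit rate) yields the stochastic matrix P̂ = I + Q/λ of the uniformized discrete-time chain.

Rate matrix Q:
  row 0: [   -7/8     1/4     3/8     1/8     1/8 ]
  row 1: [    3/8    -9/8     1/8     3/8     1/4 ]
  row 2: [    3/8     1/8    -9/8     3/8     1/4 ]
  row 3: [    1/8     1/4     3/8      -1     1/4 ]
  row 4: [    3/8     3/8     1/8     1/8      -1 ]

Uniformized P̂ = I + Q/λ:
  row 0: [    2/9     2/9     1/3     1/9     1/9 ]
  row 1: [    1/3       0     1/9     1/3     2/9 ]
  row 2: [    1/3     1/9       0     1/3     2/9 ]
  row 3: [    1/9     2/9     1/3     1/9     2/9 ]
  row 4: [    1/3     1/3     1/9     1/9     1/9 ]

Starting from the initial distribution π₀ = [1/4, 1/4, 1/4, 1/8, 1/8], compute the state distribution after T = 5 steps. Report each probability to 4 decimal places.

t=0: π = [0.2500, 0.2500, 0.2500, 0.1250, 0.1250]
t=1: π = [0.2778, 0.1528, 0.1667, 0.2222, 0.1806]
t=2: π = [0.2531, 0.1898, 0.2037, 0.1821, 0.1713]
t=3: π = [0.2647, 0.1764, 0.1852, 0.1986, 0.1751]
t=4: π = [0.2598, 0.1819, 0.1935, 0.1915, 0.1734]
t=5: π = [0.2619, 0.1796, 0.1899, 0.1945, 0.1741]

π = [0.2619, 0.1796, 0.1899, 0.1945, 0.1741]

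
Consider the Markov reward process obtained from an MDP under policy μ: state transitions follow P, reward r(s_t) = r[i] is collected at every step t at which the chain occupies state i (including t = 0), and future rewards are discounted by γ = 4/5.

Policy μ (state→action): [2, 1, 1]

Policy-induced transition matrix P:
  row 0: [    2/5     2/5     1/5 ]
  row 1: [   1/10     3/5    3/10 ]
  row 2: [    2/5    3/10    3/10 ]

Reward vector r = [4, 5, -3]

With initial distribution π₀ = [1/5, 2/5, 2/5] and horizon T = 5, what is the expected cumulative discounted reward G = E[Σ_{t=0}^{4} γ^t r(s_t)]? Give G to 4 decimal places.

G = 7.5708

t=0: π = [0.2000, 0.4000, 0.4000], E[r] = 1.6000, γ^t·E[r] = 1.600000, running G = 1.600000
t=1: π = [0.2800, 0.4400, 0.2800], E[r] = 2.4800, γ^t·E[r] = 1.984000, running G = 3.584000
t=2: π = [0.2680, 0.4600, 0.2720], E[r] = 2.5560, γ^t·E[r] = 1.635840, running G = 5.219840
t=3: π = [0.2620, 0.4648, 0.2732], E[r] = 2.5524, γ^t·E[r] = 1.306829, running G = 6.526669
t=4: π = [0.2606, 0.4656, 0.2738], E[r] = 2.5490, γ^t·E[r] = 1.044087, running G = 7.570756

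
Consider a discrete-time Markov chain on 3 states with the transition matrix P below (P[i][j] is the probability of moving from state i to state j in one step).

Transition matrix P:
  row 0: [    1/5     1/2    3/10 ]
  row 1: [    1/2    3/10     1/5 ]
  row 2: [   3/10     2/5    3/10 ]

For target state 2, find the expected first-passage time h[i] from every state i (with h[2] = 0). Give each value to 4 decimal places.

h = [3.8710, 4.1935, 0.0000]

First-step conditioning: h[2] = 0; for i ≠ 2, h[i] = 1 + Σ_k P[i][k]·h[k].
  h[0] = 1 + 1/5·h[0] + 1/2·h[1]
  h[1] = 1 + 1/2·h[0] + 3/10·h[1]
Solving the 2×2 linear system over states ≠ 2 gives exactly h = [120/31, 130/31, 0] (h[2] = 0 is the target).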